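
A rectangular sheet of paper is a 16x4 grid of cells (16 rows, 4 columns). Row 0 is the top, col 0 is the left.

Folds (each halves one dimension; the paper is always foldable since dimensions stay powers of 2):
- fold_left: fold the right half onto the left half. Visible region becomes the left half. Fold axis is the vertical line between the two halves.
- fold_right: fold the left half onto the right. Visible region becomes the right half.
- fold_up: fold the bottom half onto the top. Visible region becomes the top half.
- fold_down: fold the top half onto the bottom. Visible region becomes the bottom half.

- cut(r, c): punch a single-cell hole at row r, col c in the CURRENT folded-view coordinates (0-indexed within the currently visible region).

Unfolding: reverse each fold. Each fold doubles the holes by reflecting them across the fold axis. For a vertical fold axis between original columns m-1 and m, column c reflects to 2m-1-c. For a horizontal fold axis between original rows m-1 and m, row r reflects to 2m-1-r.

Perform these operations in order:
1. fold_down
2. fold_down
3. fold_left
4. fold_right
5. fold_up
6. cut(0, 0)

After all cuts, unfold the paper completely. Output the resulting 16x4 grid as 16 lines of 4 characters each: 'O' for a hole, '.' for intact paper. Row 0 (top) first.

Op 1 fold_down: fold axis h@8; visible region now rows[8,16) x cols[0,4) = 8x4
Op 2 fold_down: fold axis h@12; visible region now rows[12,16) x cols[0,4) = 4x4
Op 3 fold_left: fold axis v@2; visible region now rows[12,16) x cols[0,2) = 4x2
Op 4 fold_right: fold axis v@1; visible region now rows[12,16) x cols[1,2) = 4x1
Op 5 fold_up: fold axis h@14; visible region now rows[12,14) x cols[1,2) = 2x1
Op 6 cut(0, 0): punch at orig (12,1); cuts so far [(12, 1)]; region rows[12,14) x cols[1,2) = 2x1
Unfold 1 (reflect across h@14): 2 holes -> [(12, 1), (15, 1)]
Unfold 2 (reflect across v@1): 4 holes -> [(12, 0), (12, 1), (15, 0), (15, 1)]
Unfold 3 (reflect across v@2): 8 holes -> [(12, 0), (12, 1), (12, 2), (12, 3), (15, 0), (15, 1), (15, 2), (15, 3)]
Unfold 4 (reflect across h@12): 16 holes -> [(8, 0), (8, 1), (8, 2), (8, 3), (11, 0), (11, 1), (11, 2), (11, 3), (12, 0), (12, 1), (12, 2), (12, 3), (15, 0), (15, 1), (15, 2), (15, 3)]
Unfold 5 (reflect across h@8): 32 holes -> [(0, 0), (0, 1), (0, 2), (0, 3), (3, 0), (3, 1), (3, 2), (3, 3), (4, 0), (4, 1), (4, 2), (4, 3), (7, 0), (7, 1), (7, 2), (7, 3), (8, 0), (8, 1), (8, 2), (8, 3), (11, 0), (11, 1), (11, 2), (11, 3), (12, 0), (12, 1), (12, 2), (12, 3), (15, 0), (15, 1), (15, 2), (15, 3)]

Answer: OOOO
....
....
OOOO
OOOO
....
....
OOOO
OOOO
....
....
OOOO
OOOO
....
....
OOOO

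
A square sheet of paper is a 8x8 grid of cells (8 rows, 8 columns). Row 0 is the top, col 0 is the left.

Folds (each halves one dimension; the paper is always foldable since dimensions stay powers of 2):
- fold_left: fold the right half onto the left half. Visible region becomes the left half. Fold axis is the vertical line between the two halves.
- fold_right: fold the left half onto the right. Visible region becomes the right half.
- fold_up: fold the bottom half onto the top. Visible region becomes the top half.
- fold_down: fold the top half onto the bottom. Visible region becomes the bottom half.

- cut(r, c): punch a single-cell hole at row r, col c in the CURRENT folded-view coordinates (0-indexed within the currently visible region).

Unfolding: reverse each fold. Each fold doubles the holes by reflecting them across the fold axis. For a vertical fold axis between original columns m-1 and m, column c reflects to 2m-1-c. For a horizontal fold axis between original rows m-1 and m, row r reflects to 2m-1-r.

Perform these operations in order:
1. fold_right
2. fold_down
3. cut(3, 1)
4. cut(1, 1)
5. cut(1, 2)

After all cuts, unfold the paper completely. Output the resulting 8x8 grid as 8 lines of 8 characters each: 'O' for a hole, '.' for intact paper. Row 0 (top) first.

Answer: ..O..O..
........
.OO..OO.
........
........
.OO..OO.
........
..O..O..

Derivation:
Op 1 fold_right: fold axis v@4; visible region now rows[0,8) x cols[4,8) = 8x4
Op 2 fold_down: fold axis h@4; visible region now rows[4,8) x cols[4,8) = 4x4
Op 3 cut(3, 1): punch at orig (7,5); cuts so far [(7, 5)]; region rows[4,8) x cols[4,8) = 4x4
Op 4 cut(1, 1): punch at orig (5,5); cuts so far [(5, 5), (7, 5)]; region rows[4,8) x cols[4,8) = 4x4
Op 5 cut(1, 2): punch at orig (5,6); cuts so far [(5, 5), (5, 6), (7, 5)]; region rows[4,8) x cols[4,8) = 4x4
Unfold 1 (reflect across h@4): 6 holes -> [(0, 5), (2, 5), (2, 6), (5, 5), (5, 6), (7, 5)]
Unfold 2 (reflect across v@4): 12 holes -> [(0, 2), (0, 5), (2, 1), (2, 2), (2, 5), (2, 6), (5, 1), (5, 2), (5, 5), (5, 6), (7, 2), (7, 5)]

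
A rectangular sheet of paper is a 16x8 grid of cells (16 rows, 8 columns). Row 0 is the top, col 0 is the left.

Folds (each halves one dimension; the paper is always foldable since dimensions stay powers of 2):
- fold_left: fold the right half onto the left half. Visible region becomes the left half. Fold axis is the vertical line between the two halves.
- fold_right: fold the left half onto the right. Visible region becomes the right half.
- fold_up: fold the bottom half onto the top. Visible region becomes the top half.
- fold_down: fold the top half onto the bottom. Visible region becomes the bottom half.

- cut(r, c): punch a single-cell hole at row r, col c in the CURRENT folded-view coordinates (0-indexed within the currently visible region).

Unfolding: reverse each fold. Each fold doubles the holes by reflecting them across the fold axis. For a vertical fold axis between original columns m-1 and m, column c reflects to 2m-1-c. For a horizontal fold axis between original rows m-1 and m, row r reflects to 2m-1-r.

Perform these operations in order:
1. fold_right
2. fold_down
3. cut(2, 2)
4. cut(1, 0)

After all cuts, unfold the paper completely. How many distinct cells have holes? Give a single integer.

Answer: 8

Derivation:
Op 1 fold_right: fold axis v@4; visible region now rows[0,16) x cols[4,8) = 16x4
Op 2 fold_down: fold axis h@8; visible region now rows[8,16) x cols[4,8) = 8x4
Op 3 cut(2, 2): punch at orig (10,6); cuts so far [(10, 6)]; region rows[8,16) x cols[4,8) = 8x4
Op 4 cut(1, 0): punch at orig (9,4); cuts so far [(9, 4), (10, 6)]; region rows[8,16) x cols[4,8) = 8x4
Unfold 1 (reflect across h@8): 4 holes -> [(5, 6), (6, 4), (9, 4), (10, 6)]
Unfold 2 (reflect across v@4): 8 holes -> [(5, 1), (5, 6), (6, 3), (6, 4), (9, 3), (9, 4), (10, 1), (10, 6)]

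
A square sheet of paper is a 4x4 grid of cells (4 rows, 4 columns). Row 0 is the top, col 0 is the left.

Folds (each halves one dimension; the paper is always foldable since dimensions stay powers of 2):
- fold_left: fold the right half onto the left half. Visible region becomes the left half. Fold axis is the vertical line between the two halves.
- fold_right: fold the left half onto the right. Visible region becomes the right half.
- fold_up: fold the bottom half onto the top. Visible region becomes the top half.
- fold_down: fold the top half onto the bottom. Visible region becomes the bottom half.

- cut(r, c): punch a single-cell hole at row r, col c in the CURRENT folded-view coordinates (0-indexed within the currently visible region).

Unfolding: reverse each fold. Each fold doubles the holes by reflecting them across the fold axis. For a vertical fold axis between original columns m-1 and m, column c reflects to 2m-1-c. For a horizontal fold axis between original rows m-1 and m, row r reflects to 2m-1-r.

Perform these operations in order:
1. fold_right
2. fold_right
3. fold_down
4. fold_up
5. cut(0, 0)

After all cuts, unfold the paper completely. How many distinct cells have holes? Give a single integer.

Op 1 fold_right: fold axis v@2; visible region now rows[0,4) x cols[2,4) = 4x2
Op 2 fold_right: fold axis v@3; visible region now rows[0,4) x cols[3,4) = 4x1
Op 3 fold_down: fold axis h@2; visible region now rows[2,4) x cols[3,4) = 2x1
Op 4 fold_up: fold axis h@3; visible region now rows[2,3) x cols[3,4) = 1x1
Op 5 cut(0, 0): punch at orig (2,3); cuts so far [(2, 3)]; region rows[2,3) x cols[3,4) = 1x1
Unfold 1 (reflect across h@3): 2 holes -> [(2, 3), (3, 3)]
Unfold 2 (reflect across h@2): 4 holes -> [(0, 3), (1, 3), (2, 3), (3, 3)]
Unfold 3 (reflect across v@3): 8 holes -> [(0, 2), (0, 3), (1, 2), (1, 3), (2, 2), (2, 3), (3, 2), (3, 3)]
Unfold 4 (reflect across v@2): 16 holes -> [(0, 0), (0, 1), (0, 2), (0, 3), (1, 0), (1, 1), (1, 2), (1, 3), (2, 0), (2, 1), (2, 2), (2, 3), (3, 0), (3, 1), (3, 2), (3, 3)]

Answer: 16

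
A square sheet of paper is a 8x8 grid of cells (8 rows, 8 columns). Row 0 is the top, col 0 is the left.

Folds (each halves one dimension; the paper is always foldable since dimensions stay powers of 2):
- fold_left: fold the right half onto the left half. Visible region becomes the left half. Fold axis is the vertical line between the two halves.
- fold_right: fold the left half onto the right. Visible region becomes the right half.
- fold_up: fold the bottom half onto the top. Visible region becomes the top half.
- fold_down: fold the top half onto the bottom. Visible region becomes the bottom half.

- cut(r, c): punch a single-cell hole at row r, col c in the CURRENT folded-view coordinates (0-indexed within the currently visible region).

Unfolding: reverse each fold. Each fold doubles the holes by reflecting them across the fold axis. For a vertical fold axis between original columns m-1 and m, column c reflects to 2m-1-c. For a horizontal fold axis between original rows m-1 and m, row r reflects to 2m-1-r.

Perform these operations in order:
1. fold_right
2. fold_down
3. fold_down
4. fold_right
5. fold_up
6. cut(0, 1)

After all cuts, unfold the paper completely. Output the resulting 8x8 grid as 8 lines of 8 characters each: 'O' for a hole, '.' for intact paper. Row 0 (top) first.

Answer: O..OO..O
O..OO..O
O..OO..O
O..OO..O
O..OO..O
O..OO..O
O..OO..O
O..OO..O

Derivation:
Op 1 fold_right: fold axis v@4; visible region now rows[0,8) x cols[4,8) = 8x4
Op 2 fold_down: fold axis h@4; visible region now rows[4,8) x cols[4,8) = 4x4
Op 3 fold_down: fold axis h@6; visible region now rows[6,8) x cols[4,8) = 2x4
Op 4 fold_right: fold axis v@6; visible region now rows[6,8) x cols[6,8) = 2x2
Op 5 fold_up: fold axis h@7; visible region now rows[6,7) x cols[6,8) = 1x2
Op 6 cut(0, 1): punch at orig (6,7); cuts so far [(6, 7)]; region rows[6,7) x cols[6,8) = 1x2
Unfold 1 (reflect across h@7): 2 holes -> [(6, 7), (7, 7)]
Unfold 2 (reflect across v@6): 4 holes -> [(6, 4), (6, 7), (7, 4), (7, 7)]
Unfold 3 (reflect across h@6): 8 holes -> [(4, 4), (4, 7), (5, 4), (5, 7), (6, 4), (6, 7), (7, 4), (7, 7)]
Unfold 4 (reflect across h@4): 16 holes -> [(0, 4), (0, 7), (1, 4), (1, 7), (2, 4), (2, 7), (3, 4), (3, 7), (4, 4), (4, 7), (5, 4), (5, 7), (6, 4), (6, 7), (7, 4), (7, 7)]
Unfold 5 (reflect across v@4): 32 holes -> [(0, 0), (0, 3), (0, 4), (0, 7), (1, 0), (1, 3), (1, 4), (1, 7), (2, 0), (2, 3), (2, 4), (2, 7), (3, 0), (3, 3), (3, 4), (3, 7), (4, 0), (4, 3), (4, 4), (4, 7), (5, 0), (5, 3), (5, 4), (5, 7), (6, 0), (6, 3), (6, 4), (6, 7), (7, 0), (7, 3), (7, 4), (7, 7)]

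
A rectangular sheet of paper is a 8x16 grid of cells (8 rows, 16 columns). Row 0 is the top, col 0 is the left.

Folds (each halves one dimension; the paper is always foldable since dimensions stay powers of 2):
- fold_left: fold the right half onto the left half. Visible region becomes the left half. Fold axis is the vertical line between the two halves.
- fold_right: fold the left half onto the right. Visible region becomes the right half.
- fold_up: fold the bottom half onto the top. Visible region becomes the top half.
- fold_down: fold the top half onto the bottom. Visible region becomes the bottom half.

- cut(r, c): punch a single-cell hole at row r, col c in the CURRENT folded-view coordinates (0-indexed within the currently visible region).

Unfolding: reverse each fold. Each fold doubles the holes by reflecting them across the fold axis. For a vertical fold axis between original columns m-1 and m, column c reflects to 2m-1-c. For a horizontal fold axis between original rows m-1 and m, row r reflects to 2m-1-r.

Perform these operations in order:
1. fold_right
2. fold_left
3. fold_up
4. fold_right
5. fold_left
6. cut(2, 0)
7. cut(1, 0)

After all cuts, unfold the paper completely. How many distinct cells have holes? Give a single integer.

Answer: 64

Derivation:
Op 1 fold_right: fold axis v@8; visible region now rows[0,8) x cols[8,16) = 8x8
Op 2 fold_left: fold axis v@12; visible region now rows[0,8) x cols[8,12) = 8x4
Op 3 fold_up: fold axis h@4; visible region now rows[0,4) x cols[8,12) = 4x4
Op 4 fold_right: fold axis v@10; visible region now rows[0,4) x cols[10,12) = 4x2
Op 5 fold_left: fold axis v@11; visible region now rows[0,4) x cols[10,11) = 4x1
Op 6 cut(2, 0): punch at orig (2,10); cuts so far [(2, 10)]; region rows[0,4) x cols[10,11) = 4x1
Op 7 cut(1, 0): punch at orig (1,10); cuts so far [(1, 10), (2, 10)]; region rows[0,4) x cols[10,11) = 4x1
Unfold 1 (reflect across v@11): 4 holes -> [(1, 10), (1, 11), (2, 10), (2, 11)]
Unfold 2 (reflect across v@10): 8 holes -> [(1, 8), (1, 9), (1, 10), (1, 11), (2, 8), (2, 9), (2, 10), (2, 11)]
Unfold 3 (reflect across h@4): 16 holes -> [(1, 8), (1, 9), (1, 10), (1, 11), (2, 8), (2, 9), (2, 10), (2, 11), (5, 8), (5, 9), (5, 10), (5, 11), (6, 8), (6, 9), (6, 10), (6, 11)]
Unfold 4 (reflect across v@12): 32 holes -> [(1, 8), (1, 9), (1, 10), (1, 11), (1, 12), (1, 13), (1, 14), (1, 15), (2, 8), (2, 9), (2, 10), (2, 11), (2, 12), (2, 13), (2, 14), (2, 15), (5, 8), (5, 9), (5, 10), (5, 11), (5, 12), (5, 13), (5, 14), (5, 15), (6, 8), (6, 9), (6, 10), (6, 11), (6, 12), (6, 13), (6, 14), (6, 15)]
Unfold 5 (reflect across v@8): 64 holes -> [(1, 0), (1, 1), (1, 2), (1, 3), (1, 4), (1, 5), (1, 6), (1, 7), (1, 8), (1, 9), (1, 10), (1, 11), (1, 12), (1, 13), (1, 14), (1, 15), (2, 0), (2, 1), (2, 2), (2, 3), (2, 4), (2, 5), (2, 6), (2, 7), (2, 8), (2, 9), (2, 10), (2, 11), (2, 12), (2, 13), (2, 14), (2, 15), (5, 0), (5, 1), (5, 2), (5, 3), (5, 4), (5, 5), (5, 6), (5, 7), (5, 8), (5, 9), (5, 10), (5, 11), (5, 12), (5, 13), (5, 14), (5, 15), (6, 0), (6, 1), (6, 2), (6, 3), (6, 4), (6, 5), (6, 6), (6, 7), (6, 8), (6, 9), (6, 10), (6, 11), (6, 12), (6, 13), (6, 14), (6, 15)]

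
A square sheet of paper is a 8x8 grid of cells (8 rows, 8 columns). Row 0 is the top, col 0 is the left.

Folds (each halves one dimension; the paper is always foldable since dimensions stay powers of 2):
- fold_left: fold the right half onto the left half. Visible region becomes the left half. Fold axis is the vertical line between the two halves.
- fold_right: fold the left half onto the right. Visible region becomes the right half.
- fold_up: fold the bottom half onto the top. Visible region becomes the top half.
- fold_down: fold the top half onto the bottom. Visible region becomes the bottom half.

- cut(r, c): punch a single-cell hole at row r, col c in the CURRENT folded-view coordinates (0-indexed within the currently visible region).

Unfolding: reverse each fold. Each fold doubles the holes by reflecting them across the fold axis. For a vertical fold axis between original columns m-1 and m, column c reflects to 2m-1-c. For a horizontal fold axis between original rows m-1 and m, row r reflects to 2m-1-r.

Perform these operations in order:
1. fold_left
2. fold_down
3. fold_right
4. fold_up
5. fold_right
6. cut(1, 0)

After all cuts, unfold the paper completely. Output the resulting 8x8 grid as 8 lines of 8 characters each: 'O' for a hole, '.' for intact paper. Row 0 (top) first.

Answer: ........
OOOOOOOO
OOOOOOOO
........
........
OOOOOOOO
OOOOOOOO
........

Derivation:
Op 1 fold_left: fold axis v@4; visible region now rows[0,8) x cols[0,4) = 8x4
Op 2 fold_down: fold axis h@4; visible region now rows[4,8) x cols[0,4) = 4x4
Op 3 fold_right: fold axis v@2; visible region now rows[4,8) x cols[2,4) = 4x2
Op 4 fold_up: fold axis h@6; visible region now rows[4,6) x cols[2,4) = 2x2
Op 5 fold_right: fold axis v@3; visible region now rows[4,6) x cols[3,4) = 2x1
Op 6 cut(1, 0): punch at orig (5,3); cuts so far [(5, 3)]; region rows[4,6) x cols[3,4) = 2x1
Unfold 1 (reflect across v@3): 2 holes -> [(5, 2), (5, 3)]
Unfold 2 (reflect across h@6): 4 holes -> [(5, 2), (5, 3), (6, 2), (6, 3)]
Unfold 3 (reflect across v@2): 8 holes -> [(5, 0), (5, 1), (5, 2), (5, 3), (6, 0), (6, 1), (6, 2), (6, 3)]
Unfold 4 (reflect across h@4): 16 holes -> [(1, 0), (1, 1), (1, 2), (1, 3), (2, 0), (2, 1), (2, 2), (2, 3), (5, 0), (5, 1), (5, 2), (5, 3), (6, 0), (6, 1), (6, 2), (6, 3)]
Unfold 5 (reflect across v@4): 32 holes -> [(1, 0), (1, 1), (1, 2), (1, 3), (1, 4), (1, 5), (1, 6), (1, 7), (2, 0), (2, 1), (2, 2), (2, 3), (2, 4), (2, 5), (2, 6), (2, 7), (5, 0), (5, 1), (5, 2), (5, 3), (5, 4), (5, 5), (5, 6), (5, 7), (6, 0), (6, 1), (6, 2), (6, 3), (6, 4), (6, 5), (6, 6), (6, 7)]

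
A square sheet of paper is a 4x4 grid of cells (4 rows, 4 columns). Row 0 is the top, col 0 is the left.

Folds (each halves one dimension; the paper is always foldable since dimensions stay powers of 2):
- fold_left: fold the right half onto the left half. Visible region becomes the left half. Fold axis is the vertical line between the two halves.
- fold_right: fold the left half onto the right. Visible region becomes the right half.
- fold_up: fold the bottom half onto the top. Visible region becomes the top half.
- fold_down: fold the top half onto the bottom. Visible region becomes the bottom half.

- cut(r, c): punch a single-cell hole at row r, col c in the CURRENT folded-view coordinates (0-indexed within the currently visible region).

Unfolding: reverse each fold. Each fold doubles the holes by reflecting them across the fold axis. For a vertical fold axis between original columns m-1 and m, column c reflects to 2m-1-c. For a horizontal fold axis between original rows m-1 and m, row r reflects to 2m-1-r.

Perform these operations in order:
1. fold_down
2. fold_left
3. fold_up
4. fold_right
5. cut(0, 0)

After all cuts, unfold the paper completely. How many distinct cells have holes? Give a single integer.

Op 1 fold_down: fold axis h@2; visible region now rows[2,4) x cols[0,4) = 2x4
Op 2 fold_left: fold axis v@2; visible region now rows[2,4) x cols[0,2) = 2x2
Op 3 fold_up: fold axis h@3; visible region now rows[2,3) x cols[0,2) = 1x2
Op 4 fold_right: fold axis v@1; visible region now rows[2,3) x cols[1,2) = 1x1
Op 5 cut(0, 0): punch at orig (2,1); cuts so far [(2, 1)]; region rows[2,3) x cols[1,2) = 1x1
Unfold 1 (reflect across v@1): 2 holes -> [(2, 0), (2, 1)]
Unfold 2 (reflect across h@3): 4 holes -> [(2, 0), (2, 1), (3, 0), (3, 1)]
Unfold 3 (reflect across v@2): 8 holes -> [(2, 0), (2, 1), (2, 2), (2, 3), (3, 0), (3, 1), (3, 2), (3, 3)]
Unfold 4 (reflect across h@2): 16 holes -> [(0, 0), (0, 1), (0, 2), (0, 3), (1, 0), (1, 1), (1, 2), (1, 3), (2, 0), (2, 1), (2, 2), (2, 3), (3, 0), (3, 1), (3, 2), (3, 3)]

Answer: 16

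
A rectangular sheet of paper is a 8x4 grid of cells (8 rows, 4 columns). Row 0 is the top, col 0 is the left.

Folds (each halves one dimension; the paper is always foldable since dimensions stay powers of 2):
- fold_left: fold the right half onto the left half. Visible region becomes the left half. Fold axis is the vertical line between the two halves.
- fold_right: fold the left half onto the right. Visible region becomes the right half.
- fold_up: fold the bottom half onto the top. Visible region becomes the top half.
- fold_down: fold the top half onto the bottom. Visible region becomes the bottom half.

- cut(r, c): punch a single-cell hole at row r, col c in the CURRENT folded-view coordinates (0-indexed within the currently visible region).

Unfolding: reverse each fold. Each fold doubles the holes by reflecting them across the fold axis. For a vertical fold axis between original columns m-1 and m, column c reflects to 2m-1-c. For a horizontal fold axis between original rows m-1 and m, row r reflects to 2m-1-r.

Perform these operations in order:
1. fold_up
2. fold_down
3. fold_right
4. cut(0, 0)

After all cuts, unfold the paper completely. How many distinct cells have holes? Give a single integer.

Op 1 fold_up: fold axis h@4; visible region now rows[0,4) x cols[0,4) = 4x4
Op 2 fold_down: fold axis h@2; visible region now rows[2,4) x cols[0,4) = 2x4
Op 3 fold_right: fold axis v@2; visible region now rows[2,4) x cols[2,4) = 2x2
Op 4 cut(0, 0): punch at orig (2,2); cuts so far [(2, 2)]; region rows[2,4) x cols[2,4) = 2x2
Unfold 1 (reflect across v@2): 2 holes -> [(2, 1), (2, 2)]
Unfold 2 (reflect across h@2): 4 holes -> [(1, 1), (1, 2), (2, 1), (2, 2)]
Unfold 3 (reflect across h@4): 8 holes -> [(1, 1), (1, 2), (2, 1), (2, 2), (5, 1), (5, 2), (6, 1), (6, 2)]

Answer: 8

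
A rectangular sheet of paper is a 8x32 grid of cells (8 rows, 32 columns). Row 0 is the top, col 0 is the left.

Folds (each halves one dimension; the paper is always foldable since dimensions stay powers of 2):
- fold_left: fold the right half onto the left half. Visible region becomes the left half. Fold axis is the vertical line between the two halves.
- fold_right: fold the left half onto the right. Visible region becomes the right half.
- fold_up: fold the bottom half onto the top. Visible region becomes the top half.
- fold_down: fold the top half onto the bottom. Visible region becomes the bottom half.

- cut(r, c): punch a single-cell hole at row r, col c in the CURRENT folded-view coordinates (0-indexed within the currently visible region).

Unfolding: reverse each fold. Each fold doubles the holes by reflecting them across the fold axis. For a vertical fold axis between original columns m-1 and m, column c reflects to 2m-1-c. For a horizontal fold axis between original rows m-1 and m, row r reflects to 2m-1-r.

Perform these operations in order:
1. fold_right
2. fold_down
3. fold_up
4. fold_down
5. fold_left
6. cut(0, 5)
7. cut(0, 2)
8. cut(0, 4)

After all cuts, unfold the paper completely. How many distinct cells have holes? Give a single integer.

Op 1 fold_right: fold axis v@16; visible region now rows[0,8) x cols[16,32) = 8x16
Op 2 fold_down: fold axis h@4; visible region now rows[4,8) x cols[16,32) = 4x16
Op 3 fold_up: fold axis h@6; visible region now rows[4,6) x cols[16,32) = 2x16
Op 4 fold_down: fold axis h@5; visible region now rows[5,6) x cols[16,32) = 1x16
Op 5 fold_left: fold axis v@24; visible region now rows[5,6) x cols[16,24) = 1x8
Op 6 cut(0, 5): punch at orig (5,21); cuts so far [(5, 21)]; region rows[5,6) x cols[16,24) = 1x8
Op 7 cut(0, 2): punch at orig (5,18); cuts so far [(5, 18), (5, 21)]; region rows[5,6) x cols[16,24) = 1x8
Op 8 cut(0, 4): punch at orig (5,20); cuts so far [(5, 18), (5, 20), (5, 21)]; region rows[5,6) x cols[16,24) = 1x8
Unfold 1 (reflect across v@24): 6 holes -> [(5, 18), (5, 20), (5, 21), (5, 26), (5, 27), (5, 29)]
Unfold 2 (reflect across h@5): 12 holes -> [(4, 18), (4, 20), (4, 21), (4, 26), (4, 27), (4, 29), (5, 18), (5, 20), (5, 21), (5, 26), (5, 27), (5, 29)]
Unfold 3 (reflect across h@6): 24 holes -> [(4, 18), (4, 20), (4, 21), (4, 26), (4, 27), (4, 29), (5, 18), (5, 20), (5, 21), (5, 26), (5, 27), (5, 29), (6, 18), (6, 20), (6, 21), (6, 26), (6, 27), (6, 29), (7, 18), (7, 20), (7, 21), (7, 26), (7, 27), (7, 29)]
Unfold 4 (reflect across h@4): 48 holes -> [(0, 18), (0, 20), (0, 21), (0, 26), (0, 27), (0, 29), (1, 18), (1, 20), (1, 21), (1, 26), (1, 27), (1, 29), (2, 18), (2, 20), (2, 21), (2, 26), (2, 27), (2, 29), (3, 18), (3, 20), (3, 21), (3, 26), (3, 27), (3, 29), (4, 18), (4, 20), (4, 21), (4, 26), (4, 27), (4, 29), (5, 18), (5, 20), (5, 21), (5, 26), (5, 27), (5, 29), (6, 18), (6, 20), (6, 21), (6, 26), (6, 27), (6, 29), (7, 18), (7, 20), (7, 21), (7, 26), (7, 27), (7, 29)]
Unfold 5 (reflect across v@16): 96 holes -> [(0, 2), (0, 4), (0, 5), (0, 10), (0, 11), (0, 13), (0, 18), (0, 20), (0, 21), (0, 26), (0, 27), (0, 29), (1, 2), (1, 4), (1, 5), (1, 10), (1, 11), (1, 13), (1, 18), (1, 20), (1, 21), (1, 26), (1, 27), (1, 29), (2, 2), (2, 4), (2, 5), (2, 10), (2, 11), (2, 13), (2, 18), (2, 20), (2, 21), (2, 26), (2, 27), (2, 29), (3, 2), (3, 4), (3, 5), (3, 10), (3, 11), (3, 13), (3, 18), (3, 20), (3, 21), (3, 26), (3, 27), (3, 29), (4, 2), (4, 4), (4, 5), (4, 10), (4, 11), (4, 13), (4, 18), (4, 20), (4, 21), (4, 26), (4, 27), (4, 29), (5, 2), (5, 4), (5, 5), (5, 10), (5, 11), (5, 13), (5, 18), (5, 20), (5, 21), (5, 26), (5, 27), (5, 29), (6, 2), (6, 4), (6, 5), (6, 10), (6, 11), (6, 13), (6, 18), (6, 20), (6, 21), (6, 26), (6, 27), (6, 29), (7, 2), (7, 4), (7, 5), (7, 10), (7, 11), (7, 13), (7, 18), (7, 20), (7, 21), (7, 26), (7, 27), (7, 29)]

Answer: 96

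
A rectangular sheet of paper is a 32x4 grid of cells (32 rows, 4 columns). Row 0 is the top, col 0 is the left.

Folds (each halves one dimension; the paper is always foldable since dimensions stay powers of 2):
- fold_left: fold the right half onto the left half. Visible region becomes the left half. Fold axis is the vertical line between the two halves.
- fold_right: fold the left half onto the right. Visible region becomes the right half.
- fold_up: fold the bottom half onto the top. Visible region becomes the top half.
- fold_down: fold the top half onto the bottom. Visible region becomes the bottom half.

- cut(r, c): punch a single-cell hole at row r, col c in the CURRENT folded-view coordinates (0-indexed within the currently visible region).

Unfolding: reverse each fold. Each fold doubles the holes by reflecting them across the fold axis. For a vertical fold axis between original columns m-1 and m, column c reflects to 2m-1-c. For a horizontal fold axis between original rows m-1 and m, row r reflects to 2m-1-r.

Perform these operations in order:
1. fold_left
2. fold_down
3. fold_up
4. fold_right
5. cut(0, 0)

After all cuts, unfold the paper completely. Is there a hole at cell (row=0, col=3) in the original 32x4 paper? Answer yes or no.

Op 1 fold_left: fold axis v@2; visible region now rows[0,32) x cols[0,2) = 32x2
Op 2 fold_down: fold axis h@16; visible region now rows[16,32) x cols[0,2) = 16x2
Op 3 fold_up: fold axis h@24; visible region now rows[16,24) x cols[0,2) = 8x2
Op 4 fold_right: fold axis v@1; visible region now rows[16,24) x cols[1,2) = 8x1
Op 5 cut(0, 0): punch at orig (16,1); cuts so far [(16, 1)]; region rows[16,24) x cols[1,2) = 8x1
Unfold 1 (reflect across v@1): 2 holes -> [(16, 0), (16, 1)]
Unfold 2 (reflect across h@24): 4 holes -> [(16, 0), (16, 1), (31, 0), (31, 1)]
Unfold 3 (reflect across h@16): 8 holes -> [(0, 0), (0, 1), (15, 0), (15, 1), (16, 0), (16, 1), (31, 0), (31, 1)]
Unfold 4 (reflect across v@2): 16 holes -> [(0, 0), (0, 1), (0, 2), (0, 3), (15, 0), (15, 1), (15, 2), (15, 3), (16, 0), (16, 1), (16, 2), (16, 3), (31, 0), (31, 1), (31, 2), (31, 3)]
Holes: [(0, 0), (0, 1), (0, 2), (0, 3), (15, 0), (15, 1), (15, 2), (15, 3), (16, 0), (16, 1), (16, 2), (16, 3), (31, 0), (31, 1), (31, 2), (31, 3)]

Answer: yes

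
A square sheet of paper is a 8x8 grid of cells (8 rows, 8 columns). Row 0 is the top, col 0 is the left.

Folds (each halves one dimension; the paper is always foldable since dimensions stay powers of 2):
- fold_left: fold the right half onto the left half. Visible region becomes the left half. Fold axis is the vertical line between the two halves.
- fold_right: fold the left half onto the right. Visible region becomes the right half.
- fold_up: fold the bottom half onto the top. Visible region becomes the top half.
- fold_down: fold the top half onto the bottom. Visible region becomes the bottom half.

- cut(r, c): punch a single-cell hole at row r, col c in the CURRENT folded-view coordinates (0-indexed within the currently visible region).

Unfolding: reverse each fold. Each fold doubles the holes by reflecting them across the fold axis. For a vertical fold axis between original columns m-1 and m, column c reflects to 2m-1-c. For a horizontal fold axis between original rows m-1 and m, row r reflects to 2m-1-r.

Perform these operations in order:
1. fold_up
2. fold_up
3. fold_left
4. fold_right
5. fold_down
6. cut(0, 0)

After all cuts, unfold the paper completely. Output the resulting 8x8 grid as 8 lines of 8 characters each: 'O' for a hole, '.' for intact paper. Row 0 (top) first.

Op 1 fold_up: fold axis h@4; visible region now rows[0,4) x cols[0,8) = 4x8
Op 2 fold_up: fold axis h@2; visible region now rows[0,2) x cols[0,8) = 2x8
Op 3 fold_left: fold axis v@4; visible region now rows[0,2) x cols[0,4) = 2x4
Op 4 fold_right: fold axis v@2; visible region now rows[0,2) x cols[2,4) = 2x2
Op 5 fold_down: fold axis h@1; visible region now rows[1,2) x cols[2,4) = 1x2
Op 6 cut(0, 0): punch at orig (1,2); cuts so far [(1, 2)]; region rows[1,2) x cols[2,4) = 1x2
Unfold 1 (reflect across h@1): 2 holes -> [(0, 2), (1, 2)]
Unfold 2 (reflect across v@2): 4 holes -> [(0, 1), (0, 2), (1, 1), (1, 2)]
Unfold 3 (reflect across v@4): 8 holes -> [(0, 1), (0, 2), (0, 5), (0, 6), (1, 1), (1, 2), (1, 5), (1, 6)]
Unfold 4 (reflect across h@2): 16 holes -> [(0, 1), (0, 2), (0, 5), (0, 6), (1, 1), (1, 2), (1, 5), (1, 6), (2, 1), (2, 2), (2, 5), (2, 6), (3, 1), (3, 2), (3, 5), (3, 6)]
Unfold 5 (reflect across h@4): 32 holes -> [(0, 1), (0, 2), (0, 5), (0, 6), (1, 1), (1, 2), (1, 5), (1, 6), (2, 1), (2, 2), (2, 5), (2, 6), (3, 1), (3, 2), (3, 5), (3, 6), (4, 1), (4, 2), (4, 5), (4, 6), (5, 1), (5, 2), (5, 5), (5, 6), (6, 1), (6, 2), (6, 5), (6, 6), (7, 1), (7, 2), (7, 5), (7, 6)]

Answer: .OO..OO.
.OO..OO.
.OO..OO.
.OO..OO.
.OO..OO.
.OO..OO.
.OO..OO.
.OO..OO.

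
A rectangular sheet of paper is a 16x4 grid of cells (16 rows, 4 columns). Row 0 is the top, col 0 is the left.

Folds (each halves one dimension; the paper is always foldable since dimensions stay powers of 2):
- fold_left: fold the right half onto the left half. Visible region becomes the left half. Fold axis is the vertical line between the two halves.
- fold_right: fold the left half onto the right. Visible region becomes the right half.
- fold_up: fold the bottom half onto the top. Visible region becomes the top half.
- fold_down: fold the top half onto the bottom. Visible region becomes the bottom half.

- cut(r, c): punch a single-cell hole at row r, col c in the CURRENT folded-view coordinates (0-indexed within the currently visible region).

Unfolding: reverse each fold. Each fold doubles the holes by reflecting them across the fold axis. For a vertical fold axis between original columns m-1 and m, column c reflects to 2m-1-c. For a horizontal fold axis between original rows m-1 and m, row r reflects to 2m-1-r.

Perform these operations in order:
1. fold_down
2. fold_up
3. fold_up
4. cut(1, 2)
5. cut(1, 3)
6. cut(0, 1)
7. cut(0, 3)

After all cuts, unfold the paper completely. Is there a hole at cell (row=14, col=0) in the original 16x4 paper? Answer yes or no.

Op 1 fold_down: fold axis h@8; visible region now rows[8,16) x cols[0,4) = 8x4
Op 2 fold_up: fold axis h@12; visible region now rows[8,12) x cols[0,4) = 4x4
Op 3 fold_up: fold axis h@10; visible region now rows[8,10) x cols[0,4) = 2x4
Op 4 cut(1, 2): punch at orig (9,2); cuts so far [(9, 2)]; region rows[8,10) x cols[0,4) = 2x4
Op 5 cut(1, 3): punch at orig (9,3); cuts so far [(9, 2), (9, 3)]; region rows[8,10) x cols[0,4) = 2x4
Op 6 cut(0, 1): punch at orig (8,1); cuts so far [(8, 1), (9, 2), (9, 3)]; region rows[8,10) x cols[0,4) = 2x4
Op 7 cut(0, 3): punch at orig (8,3); cuts so far [(8, 1), (8, 3), (9, 2), (9, 3)]; region rows[8,10) x cols[0,4) = 2x4
Unfold 1 (reflect across h@10): 8 holes -> [(8, 1), (8, 3), (9, 2), (9, 3), (10, 2), (10, 3), (11, 1), (11, 3)]
Unfold 2 (reflect across h@12): 16 holes -> [(8, 1), (8, 3), (9, 2), (9, 3), (10, 2), (10, 3), (11, 1), (11, 3), (12, 1), (12, 3), (13, 2), (13, 3), (14, 2), (14, 3), (15, 1), (15, 3)]
Unfold 3 (reflect across h@8): 32 holes -> [(0, 1), (0, 3), (1, 2), (1, 3), (2, 2), (2, 3), (3, 1), (3, 3), (4, 1), (4, 3), (5, 2), (5, 3), (6, 2), (6, 3), (7, 1), (7, 3), (8, 1), (8, 3), (9, 2), (9, 3), (10, 2), (10, 3), (11, 1), (11, 3), (12, 1), (12, 3), (13, 2), (13, 3), (14, 2), (14, 3), (15, 1), (15, 3)]
Holes: [(0, 1), (0, 3), (1, 2), (1, 3), (2, 2), (2, 3), (3, 1), (3, 3), (4, 1), (4, 3), (5, 2), (5, 3), (6, 2), (6, 3), (7, 1), (7, 3), (8, 1), (8, 3), (9, 2), (9, 3), (10, 2), (10, 3), (11, 1), (11, 3), (12, 1), (12, 3), (13, 2), (13, 3), (14, 2), (14, 3), (15, 1), (15, 3)]

Answer: no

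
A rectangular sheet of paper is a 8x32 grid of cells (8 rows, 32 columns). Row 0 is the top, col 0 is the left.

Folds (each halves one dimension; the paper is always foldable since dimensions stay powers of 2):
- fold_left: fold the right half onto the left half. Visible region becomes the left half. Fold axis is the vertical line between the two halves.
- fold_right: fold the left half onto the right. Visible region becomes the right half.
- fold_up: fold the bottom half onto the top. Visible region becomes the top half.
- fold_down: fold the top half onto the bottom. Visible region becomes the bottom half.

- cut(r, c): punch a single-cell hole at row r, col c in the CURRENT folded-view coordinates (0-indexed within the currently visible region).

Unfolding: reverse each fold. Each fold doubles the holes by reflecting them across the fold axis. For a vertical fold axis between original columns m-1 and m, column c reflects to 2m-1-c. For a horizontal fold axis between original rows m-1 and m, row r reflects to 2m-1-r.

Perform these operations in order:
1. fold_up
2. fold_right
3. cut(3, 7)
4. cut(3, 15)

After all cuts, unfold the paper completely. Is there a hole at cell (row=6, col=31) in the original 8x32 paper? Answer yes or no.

Answer: no

Derivation:
Op 1 fold_up: fold axis h@4; visible region now rows[0,4) x cols[0,32) = 4x32
Op 2 fold_right: fold axis v@16; visible region now rows[0,4) x cols[16,32) = 4x16
Op 3 cut(3, 7): punch at orig (3,23); cuts so far [(3, 23)]; region rows[0,4) x cols[16,32) = 4x16
Op 4 cut(3, 15): punch at orig (3,31); cuts so far [(3, 23), (3, 31)]; region rows[0,4) x cols[16,32) = 4x16
Unfold 1 (reflect across v@16): 4 holes -> [(3, 0), (3, 8), (3, 23), (3, 31)]
Unfold 2 (reflect across h@4): 8 holes -> [(3, 0), (3, 8), (3, 23), (3, 31), (4, 0), (4, 8), (4, 23), (4, 31)]
Holes: [(3, 0), (3, 8), (3, 23), (3, 31), (4, 0), (4, 8), (4, 23), (4, 31)]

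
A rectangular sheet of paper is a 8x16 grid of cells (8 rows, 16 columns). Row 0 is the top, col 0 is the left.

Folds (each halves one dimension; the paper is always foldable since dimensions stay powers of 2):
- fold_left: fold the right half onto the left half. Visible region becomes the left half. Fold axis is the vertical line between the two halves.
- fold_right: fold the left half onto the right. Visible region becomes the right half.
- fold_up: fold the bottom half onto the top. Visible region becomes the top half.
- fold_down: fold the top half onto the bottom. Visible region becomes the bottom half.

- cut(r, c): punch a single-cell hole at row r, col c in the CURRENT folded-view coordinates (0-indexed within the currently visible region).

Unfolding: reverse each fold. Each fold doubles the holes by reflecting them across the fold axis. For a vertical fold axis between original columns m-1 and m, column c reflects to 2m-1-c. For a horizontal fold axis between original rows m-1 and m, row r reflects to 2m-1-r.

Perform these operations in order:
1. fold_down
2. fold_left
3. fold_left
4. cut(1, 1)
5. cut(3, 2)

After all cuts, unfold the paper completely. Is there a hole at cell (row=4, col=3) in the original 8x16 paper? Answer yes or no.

Op 1 fold_down: fold axis h@4; visible region now rows[4,8) x cols[0,16) = 4x16
Op 2 fold_left: fold axis v@8; visible region now rows[4,8) x cols[0,8) = 4x8
Op 3 fold_left: fold axis v@4; visible region now rows[4,8) x cols[0,4) = 4x4
Op 4 cut(1, 1): punch at orig (5,1); cuts so far [(5, 1)]; region rows[4,8) x cols[0,4) = 4x4
Op 5 cut(3, 2): punch at orig (7,2); cuts so far [(5, 1), (7, 2)]; region rows[4,8) x cols[0,4) = 4x4
Unfold 1 (reflect across v@4): 4 holes -> [(5, 1), (5, 6), (7, 2), (7, 5)]
Unfold 2 (reflect across v@8): 8 holes -> [(5, 1), (5, 6), (5, 9), (5, 14), (7, 2), (7, 5), (7, 10), (7, 13)]
Unfold 3 (reflect across h@4): 16 holes -> [(0, 2), (0, 5), (0, 10), (0, 13), (2, 1), (2, 6), (2, 9), (2, 14), (5, 1), (5, 6), (5, 9), (5, 14), (7, 2), (7, 5), (7, 10), (7, 13)]
Holes: [(0, 2), (0, 5), (0, 10), (0, 13), (2, 1), (2, 6), (2, 9), (2, 14), (5, 1), (5, 6), (5, 9), (5, 14), (7, 2), (7, 5), (7, 10), (7, 13)]

Answer: no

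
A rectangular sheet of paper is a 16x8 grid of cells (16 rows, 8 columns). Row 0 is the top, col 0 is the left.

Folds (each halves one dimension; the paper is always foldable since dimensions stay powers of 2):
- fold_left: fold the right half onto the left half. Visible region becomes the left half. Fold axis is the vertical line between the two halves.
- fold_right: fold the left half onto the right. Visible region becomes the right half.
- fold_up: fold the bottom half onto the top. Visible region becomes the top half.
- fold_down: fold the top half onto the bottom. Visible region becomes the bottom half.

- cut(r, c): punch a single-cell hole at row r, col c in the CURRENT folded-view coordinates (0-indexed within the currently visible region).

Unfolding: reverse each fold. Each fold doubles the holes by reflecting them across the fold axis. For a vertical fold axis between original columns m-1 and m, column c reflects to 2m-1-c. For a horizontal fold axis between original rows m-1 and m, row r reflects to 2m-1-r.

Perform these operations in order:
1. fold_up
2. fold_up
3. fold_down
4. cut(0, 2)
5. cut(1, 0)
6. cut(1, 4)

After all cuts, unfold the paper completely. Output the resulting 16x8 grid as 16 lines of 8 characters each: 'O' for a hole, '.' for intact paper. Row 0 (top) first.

Answer: O...O...
..O.....
..O.....
O...O...
O...O...
..O.....
..O.....
O...O...
O...O...
..O.....
..O.....
O...O...
O...O...
..O.....
..O.....
O...O...

Derivation:
Op 1 fold_up: fold axis h@8; visible region now rows[0,8) x cols[0,8) = 8x8
Op 2 fold_up: fold axis h@4; visible region now rows[0,4) x cols[0,8) = 4x8
Op 3 fold_down: fold axis h@2; visible region now rows[2,4) x cols[0,8) = 2x8
Op 4 cut(0, 2): punch at orig (2,2); cuts so far [(2, 2)]; region rows[2,4) x cols[0,8) = 2x8
Op 5 cut(1, 0): punch at orig (3,0); cuts so far [(2, 2), (3, 0)]; region rows[2,4) x cols[0,8) = 2x8
Op 6 cut(1, 4): punch at orig (3,4); cuts so far [(2, 2), (3, 0), (3, 4)]; region rows[2,4) x cols[0,8) = 2x8
Unfold 1 (reflect across h@2): 6 holes -> [(0, 0), (0, 4), (1, 2), (2, 2), (3, 0), (3, 4)]
Unfold 2 (reflect across h@4): 12 holes -> [(0, 0), (0, 4), (1, 2), (2, 2), (3, 0), (3, 4), (4, 0), (4, 4), (5, 2), (6, 2), (7, 0), (7, 4)]
Unfold 3 (reflect across h@8): 24 holes -> [(0, 0), (0, 4), (1, 2), (2, 2), (3, 0), (3, 4), (4, 0), (4, 4), (5, 2), (6, 2), (7, 0), (7, 4), (8, 0), (8, 4), (9, 2), (10, 2), (11, 0), (11, 4), (12, 0), (12, 4), (13, 2), (14, 2), (15, 0), (15, 4)]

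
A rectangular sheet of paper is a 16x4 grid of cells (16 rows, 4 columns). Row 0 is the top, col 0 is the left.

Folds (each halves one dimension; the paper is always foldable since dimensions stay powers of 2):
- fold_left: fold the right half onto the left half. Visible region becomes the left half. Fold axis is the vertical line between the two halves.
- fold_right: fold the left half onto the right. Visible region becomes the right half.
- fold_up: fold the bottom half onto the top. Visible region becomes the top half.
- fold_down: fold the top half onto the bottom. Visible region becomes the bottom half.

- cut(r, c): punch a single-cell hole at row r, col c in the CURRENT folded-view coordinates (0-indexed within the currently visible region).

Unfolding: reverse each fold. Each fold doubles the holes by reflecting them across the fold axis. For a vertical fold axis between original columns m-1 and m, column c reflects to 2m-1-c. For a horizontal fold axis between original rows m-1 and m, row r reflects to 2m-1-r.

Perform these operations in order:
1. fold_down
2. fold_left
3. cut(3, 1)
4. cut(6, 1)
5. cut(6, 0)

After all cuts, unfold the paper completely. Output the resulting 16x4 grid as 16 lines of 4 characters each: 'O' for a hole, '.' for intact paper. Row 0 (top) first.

Op 1 fold_down: fold axis h@8; visible region now rows[8,16) x cols[0,4) = 8x4
Op 2 fold_left: fold axis v@2; visible region now rows[8,16) x cols[0,2) = 8x2
Op 3 cut(3, 1): punch at orig (11,1); cuts so far [(11, 1)]; region rows[8,16) x cols[0,2) = 8x2
Op 4 cut(6, 1): punch at orig (14,1); cuts so far [(11, 1), (14, 1)]; region rows[8,16) x cols[0,2) = 8x2
Op 5 cut(6, 0): punch at orig (14,0); cuts so far [(11, 1), (14, 0), (14, 1)]; region rows[8,16) x cols[0,2) = 8x2
Unfold 1 (reflect across v@2): 6 holes -> [(11, 1), (11, 2), (14, 0), (14, 1), (14, 2), (14, 3)]
Unfold 2 (reflect across h@8): 12 holes -> [(1, 0), (1, 1), (1, 2), (1, 3), (4, 1), (4, 2), (11, 1), (11, 2), (14, 0), (14, 1), (14, 2), (14, 3)]

Answer: ....
OOOO
....
....
.OO.
....
....
....
....
....
....
.OO.
....
....
OOOO
....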